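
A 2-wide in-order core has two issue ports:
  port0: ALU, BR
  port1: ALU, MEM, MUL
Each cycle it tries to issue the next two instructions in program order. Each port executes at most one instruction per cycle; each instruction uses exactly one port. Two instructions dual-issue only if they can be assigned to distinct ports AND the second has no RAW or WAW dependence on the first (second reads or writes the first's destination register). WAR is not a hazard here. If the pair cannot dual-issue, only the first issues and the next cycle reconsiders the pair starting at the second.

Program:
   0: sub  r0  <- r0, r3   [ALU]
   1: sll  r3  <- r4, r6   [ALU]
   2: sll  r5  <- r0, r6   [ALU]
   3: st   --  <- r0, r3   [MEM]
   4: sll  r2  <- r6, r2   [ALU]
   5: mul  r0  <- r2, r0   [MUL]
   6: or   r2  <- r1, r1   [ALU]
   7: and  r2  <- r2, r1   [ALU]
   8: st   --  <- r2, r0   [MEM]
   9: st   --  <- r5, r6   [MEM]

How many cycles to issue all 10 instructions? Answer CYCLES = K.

c0: i0&i1 sub;sll  pair
c1: i2&i3 sll;st  pair
c2: i4 sll  RAW r2
c3: i5&i6 mul;or  pair
c4: i7 and  RAW r2
c5: i8 st  no-port MEM/MEM
c6: i9 st  tail

CYCLES = 7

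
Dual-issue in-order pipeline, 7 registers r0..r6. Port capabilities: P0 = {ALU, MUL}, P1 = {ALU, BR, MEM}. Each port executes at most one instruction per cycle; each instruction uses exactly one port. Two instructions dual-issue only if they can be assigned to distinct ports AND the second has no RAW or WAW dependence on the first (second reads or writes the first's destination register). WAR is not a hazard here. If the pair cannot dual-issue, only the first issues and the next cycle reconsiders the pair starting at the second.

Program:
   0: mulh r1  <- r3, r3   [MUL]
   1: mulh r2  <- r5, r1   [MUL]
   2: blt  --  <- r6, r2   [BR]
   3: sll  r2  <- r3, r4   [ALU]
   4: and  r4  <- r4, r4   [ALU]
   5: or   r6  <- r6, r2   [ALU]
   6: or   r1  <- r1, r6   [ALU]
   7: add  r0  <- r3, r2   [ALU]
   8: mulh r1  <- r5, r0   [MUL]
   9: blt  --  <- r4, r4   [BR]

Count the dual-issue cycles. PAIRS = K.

[0] i0  mulh.MUL  -- no-port MUL/MUL
[1] i1  mulh.MUL  -- RAW r2
[2] i2&i3  blt.BR+sll.ALU  -- pair
[3] i4&i5  and.ALU+or.ALU  -- pair
[4] i6&i7  or.ALU+add.ALU  -- pair
[5] i8&i9  mulh.MUL+blt.BR  -- pair

PAIRS = 4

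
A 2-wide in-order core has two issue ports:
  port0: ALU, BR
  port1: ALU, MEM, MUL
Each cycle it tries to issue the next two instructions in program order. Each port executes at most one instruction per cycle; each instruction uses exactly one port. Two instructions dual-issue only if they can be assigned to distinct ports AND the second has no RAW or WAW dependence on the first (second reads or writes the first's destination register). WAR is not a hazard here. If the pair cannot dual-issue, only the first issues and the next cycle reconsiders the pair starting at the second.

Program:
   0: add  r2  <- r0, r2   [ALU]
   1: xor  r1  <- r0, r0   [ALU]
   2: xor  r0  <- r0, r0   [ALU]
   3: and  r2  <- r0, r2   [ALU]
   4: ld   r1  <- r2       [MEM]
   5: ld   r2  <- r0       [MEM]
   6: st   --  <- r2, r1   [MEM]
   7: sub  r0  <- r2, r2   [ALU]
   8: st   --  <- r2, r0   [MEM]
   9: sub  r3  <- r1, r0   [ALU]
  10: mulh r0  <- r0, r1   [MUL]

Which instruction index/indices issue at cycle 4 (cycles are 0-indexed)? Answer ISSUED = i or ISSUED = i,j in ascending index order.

[0] i0+i1  add.ALU/xor.ALU  -- pair
[1] i2  xor.ALU  -- RAW r0
[2] i3  and.ALU  -- RAW r2
[3] i4  ld.MEM  -- no-port MEM/MEM
[4] i5  ld.MEM  -- no-port MEM/MEM
[5] i6+i7  st.MEM/sub.ALU  -- pair
[6] i8+i9  st.MEM/sub.ALU  -- pair
[7] i10  mulh.MUL  -- tail

ISSUED = 5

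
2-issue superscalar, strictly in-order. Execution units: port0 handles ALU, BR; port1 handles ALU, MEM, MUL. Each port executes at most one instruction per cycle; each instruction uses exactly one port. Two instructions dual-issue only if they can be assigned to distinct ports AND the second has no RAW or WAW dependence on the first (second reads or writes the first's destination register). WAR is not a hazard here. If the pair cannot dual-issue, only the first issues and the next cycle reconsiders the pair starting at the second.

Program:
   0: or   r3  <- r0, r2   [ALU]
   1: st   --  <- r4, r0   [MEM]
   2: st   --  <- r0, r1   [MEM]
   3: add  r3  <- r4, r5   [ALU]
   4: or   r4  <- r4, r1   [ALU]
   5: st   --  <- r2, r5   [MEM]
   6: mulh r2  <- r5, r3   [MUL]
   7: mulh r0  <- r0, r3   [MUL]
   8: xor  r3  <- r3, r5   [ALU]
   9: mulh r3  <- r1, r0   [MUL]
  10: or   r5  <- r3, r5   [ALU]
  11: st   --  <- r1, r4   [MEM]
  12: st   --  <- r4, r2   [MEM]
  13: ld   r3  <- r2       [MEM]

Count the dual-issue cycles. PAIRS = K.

0. or st @i0&i1  | dual
1. st add @i2&i3  | dual
2. or st @i4&i5  | dual
3. mulh @i6  | no-port MUL/MUL
4. mulh xor @i7&i8  | dual
5. mulh @i9  | RAW r3
6. or st @i10&i11  | dual
7. st @i12  | no-port MEM/MEM
8. ld @i13  | tail

PAIRS = 5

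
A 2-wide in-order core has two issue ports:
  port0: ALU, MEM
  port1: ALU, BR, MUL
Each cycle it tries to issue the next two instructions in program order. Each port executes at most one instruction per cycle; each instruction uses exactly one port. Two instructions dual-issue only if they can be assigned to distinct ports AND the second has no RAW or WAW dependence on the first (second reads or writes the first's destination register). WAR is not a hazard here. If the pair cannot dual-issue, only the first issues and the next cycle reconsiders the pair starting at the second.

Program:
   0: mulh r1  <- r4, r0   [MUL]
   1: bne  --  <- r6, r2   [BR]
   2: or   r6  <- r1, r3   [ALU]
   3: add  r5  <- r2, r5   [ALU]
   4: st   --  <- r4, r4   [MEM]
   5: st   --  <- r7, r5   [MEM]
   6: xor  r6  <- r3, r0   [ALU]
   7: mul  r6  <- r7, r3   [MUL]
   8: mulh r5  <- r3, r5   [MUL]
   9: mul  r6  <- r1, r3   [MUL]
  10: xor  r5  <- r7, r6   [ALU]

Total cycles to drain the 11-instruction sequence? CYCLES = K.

CYCLES = 8

#0 head=0: mulh i0 no-port MUL/BR
#1 head=1: bne+or i1/i2 pair
#2 head=3: add+st i3/i4 pair
#3 head=5: st+xor i5/i6 pair
#4 head=7: mul i7 no-port MUL/MUL
#5 head=8: mulh i8 no-port MUL/MUL
#6 head=9: mul i9 RAW r6
#7 head=10: xor i10 tail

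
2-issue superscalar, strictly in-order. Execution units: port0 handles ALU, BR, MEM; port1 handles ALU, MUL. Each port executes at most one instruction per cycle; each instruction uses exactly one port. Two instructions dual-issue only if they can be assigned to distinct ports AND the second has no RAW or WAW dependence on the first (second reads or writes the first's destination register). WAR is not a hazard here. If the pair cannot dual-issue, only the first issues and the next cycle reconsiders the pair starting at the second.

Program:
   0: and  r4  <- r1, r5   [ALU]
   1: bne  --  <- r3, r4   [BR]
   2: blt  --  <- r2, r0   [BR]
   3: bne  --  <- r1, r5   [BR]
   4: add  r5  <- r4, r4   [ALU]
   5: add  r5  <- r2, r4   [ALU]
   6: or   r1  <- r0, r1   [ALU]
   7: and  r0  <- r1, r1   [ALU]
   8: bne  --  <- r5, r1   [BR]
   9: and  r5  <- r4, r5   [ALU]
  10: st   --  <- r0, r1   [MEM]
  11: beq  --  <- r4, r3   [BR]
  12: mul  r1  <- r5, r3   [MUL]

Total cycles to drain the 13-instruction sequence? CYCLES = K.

CYCLES = 8

#0 head=0: and.ALU i0 RAW r4
#1 head=1: bne.BR i1 no-port BR/BR
#2 head=2: blt.BR i2 no-port BR/BR
#3 head=3: bne.BR;add.ALU i3,i4 pair
#4 head=5: add.ALU;or.ALU i5,i6 pair
#5 head=7: and.ALU;bne.BR i7,i8 pair
#6 head=9: and.ALU;st.MEM i9,i10 pair
#7 head=11: beq.BR;mul.MUL i11,i12 pair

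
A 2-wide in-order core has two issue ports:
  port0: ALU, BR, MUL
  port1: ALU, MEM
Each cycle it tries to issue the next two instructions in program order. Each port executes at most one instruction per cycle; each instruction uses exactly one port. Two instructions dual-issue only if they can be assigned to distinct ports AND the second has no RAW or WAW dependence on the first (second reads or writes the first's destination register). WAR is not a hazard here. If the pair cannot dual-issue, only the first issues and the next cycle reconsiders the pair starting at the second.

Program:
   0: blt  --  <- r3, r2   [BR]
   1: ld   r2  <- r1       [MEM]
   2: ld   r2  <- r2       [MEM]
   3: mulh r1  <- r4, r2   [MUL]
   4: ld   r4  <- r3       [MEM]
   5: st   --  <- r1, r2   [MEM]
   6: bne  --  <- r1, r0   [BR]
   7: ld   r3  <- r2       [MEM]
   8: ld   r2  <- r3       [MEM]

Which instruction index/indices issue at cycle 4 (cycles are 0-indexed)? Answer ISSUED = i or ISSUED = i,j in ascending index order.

0. blt.BR ld.MEM @i0&i1  | 2-wide
1. ld.MEM @i2  | RAW r2
2. mulh.MUL ld.MEM @i3&i4  | 2-wide
3. st.MEM bne.BR @i5&i6  | 2-wide
4. ld.MEM @i7  | no-port MEM/MEM
5. ld.MEM @i8  | tail

ISSUED = 7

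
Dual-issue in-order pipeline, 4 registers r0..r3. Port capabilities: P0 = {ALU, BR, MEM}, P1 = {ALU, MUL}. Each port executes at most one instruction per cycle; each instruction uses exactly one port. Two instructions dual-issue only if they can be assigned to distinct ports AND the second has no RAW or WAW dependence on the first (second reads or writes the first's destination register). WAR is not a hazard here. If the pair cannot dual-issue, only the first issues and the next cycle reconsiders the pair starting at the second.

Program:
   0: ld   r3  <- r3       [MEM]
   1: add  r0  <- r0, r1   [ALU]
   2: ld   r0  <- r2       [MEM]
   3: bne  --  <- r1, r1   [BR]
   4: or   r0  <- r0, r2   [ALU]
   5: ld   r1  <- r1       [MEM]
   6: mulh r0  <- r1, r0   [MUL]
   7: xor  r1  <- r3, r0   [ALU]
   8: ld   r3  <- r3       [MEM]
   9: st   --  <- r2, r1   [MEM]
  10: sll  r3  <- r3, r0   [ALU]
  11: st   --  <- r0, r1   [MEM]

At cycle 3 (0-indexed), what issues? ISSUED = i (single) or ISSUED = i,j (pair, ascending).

ISSUED = 5

0. ld/add @i0/i1  | dual
1. ld @i2  | no-port MEM/BR
2. bne/or @i3/i4  | dual
3. ld @i5  | RAW r1
4. mulh @i6  | RAW r0
5. xor/ld @i7/i8  | dual
6. st/sll @i9/i10  | dual
7. st @i11  | tail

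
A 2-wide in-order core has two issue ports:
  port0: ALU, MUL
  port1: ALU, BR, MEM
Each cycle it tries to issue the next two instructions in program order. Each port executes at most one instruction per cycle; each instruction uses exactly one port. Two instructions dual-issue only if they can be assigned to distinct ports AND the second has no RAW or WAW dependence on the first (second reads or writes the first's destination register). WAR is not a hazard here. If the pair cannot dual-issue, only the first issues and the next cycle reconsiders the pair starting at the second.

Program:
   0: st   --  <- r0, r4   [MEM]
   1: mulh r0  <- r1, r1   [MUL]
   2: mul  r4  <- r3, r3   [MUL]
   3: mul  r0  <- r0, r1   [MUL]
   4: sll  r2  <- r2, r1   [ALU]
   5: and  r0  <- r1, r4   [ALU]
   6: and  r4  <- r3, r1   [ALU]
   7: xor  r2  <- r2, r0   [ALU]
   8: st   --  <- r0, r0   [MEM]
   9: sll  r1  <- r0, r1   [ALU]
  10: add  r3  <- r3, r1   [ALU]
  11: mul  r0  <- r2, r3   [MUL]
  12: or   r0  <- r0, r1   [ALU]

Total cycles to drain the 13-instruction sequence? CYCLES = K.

0. st.MEM;mulh.MUL @i0/i1  | pair
1. mul.MUL @i2  | no-port MUL/MUL
2. mul.MUL;sll.ALU @i3/i4  | pair
3. and.ALU;and.ALU @i5/i6  | pair
4. xor.ALU;st.MEM @i7/i8  | pair
5. sll.ALU @i9  | RAW r1
6. add.ALU @i10  | RAW r3
7. mul.MUL @i11  | RAW+WAW r0
8. or.ALU @i12  | tail

CYCLES = 9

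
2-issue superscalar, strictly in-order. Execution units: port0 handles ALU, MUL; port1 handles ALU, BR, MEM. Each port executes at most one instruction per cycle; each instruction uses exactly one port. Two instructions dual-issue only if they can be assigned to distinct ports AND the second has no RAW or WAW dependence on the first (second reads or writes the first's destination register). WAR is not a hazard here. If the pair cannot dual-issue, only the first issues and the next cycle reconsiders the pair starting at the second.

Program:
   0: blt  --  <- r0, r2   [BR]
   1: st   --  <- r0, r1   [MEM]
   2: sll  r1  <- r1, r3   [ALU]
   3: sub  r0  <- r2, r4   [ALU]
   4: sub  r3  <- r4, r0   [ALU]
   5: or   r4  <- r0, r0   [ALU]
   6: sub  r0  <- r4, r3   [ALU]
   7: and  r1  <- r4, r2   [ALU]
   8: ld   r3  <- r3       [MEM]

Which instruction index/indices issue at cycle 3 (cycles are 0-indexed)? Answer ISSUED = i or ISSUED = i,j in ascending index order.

ISSUED = 4,5

  cy0 -> i0 (blt) no-port BR/MEM
  cy1 -> i1/i2 (st sll) 2-wide
  cy2 -> i3 (sub) RAW r0
  cy3 -> i4/i5 (sub or) 2-wide
  cy4 -> i6/i7 (sub and) 2-wide
  cy5 -> i8 (ld) tail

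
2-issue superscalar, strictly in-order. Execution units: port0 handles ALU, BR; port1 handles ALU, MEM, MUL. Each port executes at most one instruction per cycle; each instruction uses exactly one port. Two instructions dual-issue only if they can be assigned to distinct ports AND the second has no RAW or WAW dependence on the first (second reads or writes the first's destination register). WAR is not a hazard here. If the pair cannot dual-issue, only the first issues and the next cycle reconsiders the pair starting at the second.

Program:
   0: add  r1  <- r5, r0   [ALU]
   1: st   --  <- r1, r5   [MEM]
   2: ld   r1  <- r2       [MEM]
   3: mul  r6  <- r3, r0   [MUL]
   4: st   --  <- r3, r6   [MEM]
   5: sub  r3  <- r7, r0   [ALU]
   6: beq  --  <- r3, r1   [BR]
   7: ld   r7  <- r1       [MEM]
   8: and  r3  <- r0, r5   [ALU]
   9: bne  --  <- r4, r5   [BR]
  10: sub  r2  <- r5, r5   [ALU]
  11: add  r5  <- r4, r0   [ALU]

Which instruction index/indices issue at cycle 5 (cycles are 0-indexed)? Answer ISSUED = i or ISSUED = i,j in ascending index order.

0. add.ALU @i0  | RAW r1
1. st.MEM @i1  | no-port MEM/MEM
2. ld.MEM @i2  | no-port MEM/MUL
3. mul.MUL @i3  | no-port MUL/MEM
4. st.MEM+sub.ALU @i4,i5  | 2-wide
5. beq.BR+ld.MEM @i6,i7  | 2-wide
6. and.ALU+bne.BR @i8,i9  | 2-wide
7. sub.ALU+add.ALU @i10,i11  | 2-wide

ISSUED = 6,7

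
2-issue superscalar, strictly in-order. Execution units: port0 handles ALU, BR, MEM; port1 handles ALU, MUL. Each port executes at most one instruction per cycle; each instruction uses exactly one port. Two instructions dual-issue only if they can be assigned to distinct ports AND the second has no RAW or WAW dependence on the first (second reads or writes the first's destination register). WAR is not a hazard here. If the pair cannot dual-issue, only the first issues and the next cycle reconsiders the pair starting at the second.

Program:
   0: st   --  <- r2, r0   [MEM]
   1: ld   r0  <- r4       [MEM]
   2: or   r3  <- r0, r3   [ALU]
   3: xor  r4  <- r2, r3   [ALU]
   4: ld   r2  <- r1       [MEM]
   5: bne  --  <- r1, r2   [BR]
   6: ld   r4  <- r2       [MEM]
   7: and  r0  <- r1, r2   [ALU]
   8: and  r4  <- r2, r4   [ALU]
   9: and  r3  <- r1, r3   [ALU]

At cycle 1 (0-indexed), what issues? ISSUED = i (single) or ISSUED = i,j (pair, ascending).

  cy0 -> i0 (st.MEM) no-port MEM/MEM
  cy1 -> i1 (ld.MEM) RAW r0
  cy2 -> i2 (or.ALU) RAW r3
  cy3 -> i3,i4 (xor.ALU/ld.MEM) pair
  cy4 -> i5 (bne.BR) no-port BR/MEM
  cy5 -> i6,i7 (ld.MEM/and.ALU) pair
  cy6 -> i8,i9 (and.ALU/and.ALU) pair

ISSUED = 1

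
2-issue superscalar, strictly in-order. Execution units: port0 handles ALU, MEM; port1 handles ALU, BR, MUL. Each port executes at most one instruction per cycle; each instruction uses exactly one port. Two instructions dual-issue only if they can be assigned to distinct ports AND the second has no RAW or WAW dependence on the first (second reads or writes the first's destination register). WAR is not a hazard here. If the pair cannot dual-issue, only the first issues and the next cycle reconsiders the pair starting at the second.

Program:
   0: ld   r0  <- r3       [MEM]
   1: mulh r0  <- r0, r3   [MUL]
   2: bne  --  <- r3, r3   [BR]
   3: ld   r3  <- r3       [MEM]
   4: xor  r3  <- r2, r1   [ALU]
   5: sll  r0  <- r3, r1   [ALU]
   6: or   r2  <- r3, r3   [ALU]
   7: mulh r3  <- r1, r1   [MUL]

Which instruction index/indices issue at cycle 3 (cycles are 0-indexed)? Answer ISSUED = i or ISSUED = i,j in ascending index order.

t=0 i0:ld ; RAW+WAW r0
t=1 i1:mulh ; no-port MUL/BR
t=2 i2+i3:bne ld ; pair
t=3 i4:xor ; RAW r3
t=4 i5+i6:sll or ; pair
t=5 i7:mulh ; tail

ISSUED = 4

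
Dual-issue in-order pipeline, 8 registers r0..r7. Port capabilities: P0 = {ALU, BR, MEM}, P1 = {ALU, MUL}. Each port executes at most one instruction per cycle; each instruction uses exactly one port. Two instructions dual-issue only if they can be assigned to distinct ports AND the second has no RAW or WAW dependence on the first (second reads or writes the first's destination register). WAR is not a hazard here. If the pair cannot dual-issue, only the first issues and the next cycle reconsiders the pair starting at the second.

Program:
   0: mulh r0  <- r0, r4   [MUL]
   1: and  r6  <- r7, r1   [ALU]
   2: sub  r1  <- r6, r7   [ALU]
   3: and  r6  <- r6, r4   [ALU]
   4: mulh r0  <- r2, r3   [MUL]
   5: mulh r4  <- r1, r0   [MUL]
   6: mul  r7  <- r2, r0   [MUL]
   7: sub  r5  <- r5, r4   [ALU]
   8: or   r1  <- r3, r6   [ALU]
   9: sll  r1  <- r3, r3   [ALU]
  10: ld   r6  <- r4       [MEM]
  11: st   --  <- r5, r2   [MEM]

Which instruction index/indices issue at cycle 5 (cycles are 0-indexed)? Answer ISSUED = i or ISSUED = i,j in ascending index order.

ISSUED = 8

#0 head=0: mulh+and i0,i1 2-wide
#1 head=2: sub+and i2,i3 2-wide
#2 head=4: mulh i4 no-port MUL/MUL
#3 head=5: mulh i5 no-port MUL/MUL
#4 head=6: mul+sub i6,i7 2-wide
#5 head=8: or i8 WAW r1
#6 head=9: sll+ld i9,i10 2-wide
#7 head=11: st i11 tail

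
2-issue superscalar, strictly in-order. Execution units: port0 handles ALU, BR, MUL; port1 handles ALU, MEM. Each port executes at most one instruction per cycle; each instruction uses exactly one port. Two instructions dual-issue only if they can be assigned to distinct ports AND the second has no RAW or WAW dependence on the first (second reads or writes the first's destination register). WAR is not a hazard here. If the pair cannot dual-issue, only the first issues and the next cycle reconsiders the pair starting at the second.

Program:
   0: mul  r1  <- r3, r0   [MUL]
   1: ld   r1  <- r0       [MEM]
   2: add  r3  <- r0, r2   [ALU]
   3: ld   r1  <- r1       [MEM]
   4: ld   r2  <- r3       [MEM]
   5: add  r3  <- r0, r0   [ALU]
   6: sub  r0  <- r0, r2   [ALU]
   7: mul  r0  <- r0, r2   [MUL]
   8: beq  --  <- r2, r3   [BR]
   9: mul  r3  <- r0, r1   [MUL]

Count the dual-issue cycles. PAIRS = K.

PAIRS = 2

0. mul.MUL @i0  | WAW r1
1. ld.MEM+add.ALU @i1/i2  | pair
2. ld.MEM @i3  | no-port MEM/MEM
3. ld.MEM+add.ALU @i4/i5  | pair
4. sub.ALU @i6  | RAW+WAW r0
5. mul.MUL @i7  | no-port MUL/BR
6. beq.BR @i8  | no-port BR/MUL
7. mul.MUL @i9  | tail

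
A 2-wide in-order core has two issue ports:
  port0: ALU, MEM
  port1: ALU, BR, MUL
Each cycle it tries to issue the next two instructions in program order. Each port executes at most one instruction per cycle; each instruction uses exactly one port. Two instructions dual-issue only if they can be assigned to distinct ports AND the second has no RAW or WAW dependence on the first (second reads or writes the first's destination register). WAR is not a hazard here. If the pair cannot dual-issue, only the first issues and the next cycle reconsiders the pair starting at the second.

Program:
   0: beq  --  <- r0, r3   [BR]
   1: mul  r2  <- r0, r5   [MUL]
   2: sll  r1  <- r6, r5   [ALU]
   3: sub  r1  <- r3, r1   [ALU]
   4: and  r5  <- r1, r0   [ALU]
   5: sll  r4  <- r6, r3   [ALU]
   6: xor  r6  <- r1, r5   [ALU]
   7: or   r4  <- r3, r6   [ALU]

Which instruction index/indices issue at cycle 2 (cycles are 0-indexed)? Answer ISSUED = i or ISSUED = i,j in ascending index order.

  cy0 -> i0 (beq) no-port BR/MUL
  cy1 -> i1&i2 (mul sll) pair
  cy2 -> i3 (sub) RAW r1
  cy3 -> i4&i5 (and sll) pair
  cy4 -> i6 (xor) RAW r6
  cy5 -> i7 (or) tail

ISSUED = 3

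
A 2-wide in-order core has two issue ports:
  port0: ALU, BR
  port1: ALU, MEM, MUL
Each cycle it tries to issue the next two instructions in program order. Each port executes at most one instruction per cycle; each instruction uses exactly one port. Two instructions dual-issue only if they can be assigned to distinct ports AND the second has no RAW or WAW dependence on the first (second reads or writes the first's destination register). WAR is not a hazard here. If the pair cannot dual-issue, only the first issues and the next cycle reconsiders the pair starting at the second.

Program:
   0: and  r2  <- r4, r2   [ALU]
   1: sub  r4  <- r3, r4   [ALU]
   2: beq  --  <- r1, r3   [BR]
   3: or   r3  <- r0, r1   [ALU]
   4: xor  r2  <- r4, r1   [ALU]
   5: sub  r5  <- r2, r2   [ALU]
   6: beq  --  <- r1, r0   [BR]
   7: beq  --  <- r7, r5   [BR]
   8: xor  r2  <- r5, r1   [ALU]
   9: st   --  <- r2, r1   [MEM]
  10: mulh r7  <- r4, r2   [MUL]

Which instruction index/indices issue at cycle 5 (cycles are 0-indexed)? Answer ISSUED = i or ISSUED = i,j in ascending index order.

ISSUED = 9

#0 head=0: and/sub i0+i1 pair
#1 head=2: beq/or i2+i3 pair
#2 head=4: xor i4 RAW r2
#3 head=5: sub/beq i5+i6 pair
#4 head=7: beq/xor i7+i8 pair
#5 head=9: st i9 no-port MEM/MUL
#6 head=10: mulh i10 tail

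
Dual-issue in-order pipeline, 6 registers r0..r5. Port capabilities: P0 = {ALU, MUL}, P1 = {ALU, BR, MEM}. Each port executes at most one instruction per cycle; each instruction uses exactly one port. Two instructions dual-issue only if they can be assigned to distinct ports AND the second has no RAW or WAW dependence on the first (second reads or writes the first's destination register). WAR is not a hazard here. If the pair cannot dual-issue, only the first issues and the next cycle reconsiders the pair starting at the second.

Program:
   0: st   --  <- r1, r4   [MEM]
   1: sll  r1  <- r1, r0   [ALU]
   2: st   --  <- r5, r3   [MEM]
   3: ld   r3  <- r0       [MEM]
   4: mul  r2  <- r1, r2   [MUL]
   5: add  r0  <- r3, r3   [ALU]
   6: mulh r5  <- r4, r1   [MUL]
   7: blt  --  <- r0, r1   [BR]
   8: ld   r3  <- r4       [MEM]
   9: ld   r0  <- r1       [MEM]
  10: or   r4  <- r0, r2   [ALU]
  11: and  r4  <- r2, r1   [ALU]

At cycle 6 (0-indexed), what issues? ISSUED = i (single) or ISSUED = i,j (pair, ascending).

ISSUED = 9

0. st sll @i0/i1  | pair
1. st @i2  | no-port MEM/MEM
2. ld mul @i3/i4  | pair
3. add mulh @i5/i6  | pair
4. blt @i7  | no-port BR/MEM
5. ld @i8  | no-port MEM/MEM
6. ld @i9  | RAW r0
7. or @i10  | WAW r4
8. and @i11  | tail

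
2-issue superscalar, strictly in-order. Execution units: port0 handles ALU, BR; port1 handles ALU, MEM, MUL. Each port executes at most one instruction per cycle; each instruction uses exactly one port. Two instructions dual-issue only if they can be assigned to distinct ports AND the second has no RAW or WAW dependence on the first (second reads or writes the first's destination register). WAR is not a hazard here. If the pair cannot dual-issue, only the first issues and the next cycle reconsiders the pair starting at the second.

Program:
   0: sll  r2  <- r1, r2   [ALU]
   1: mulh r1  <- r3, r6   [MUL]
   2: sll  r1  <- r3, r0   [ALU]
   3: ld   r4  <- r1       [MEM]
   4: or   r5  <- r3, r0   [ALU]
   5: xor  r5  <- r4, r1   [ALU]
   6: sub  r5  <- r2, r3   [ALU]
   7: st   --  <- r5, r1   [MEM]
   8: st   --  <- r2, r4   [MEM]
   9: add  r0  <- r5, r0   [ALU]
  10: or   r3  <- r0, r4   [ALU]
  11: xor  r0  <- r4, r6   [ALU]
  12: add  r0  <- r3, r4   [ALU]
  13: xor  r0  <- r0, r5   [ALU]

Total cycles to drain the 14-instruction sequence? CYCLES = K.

t=0 i0/i1:sll.ALU+mulh.MUL ; pair
t=1 i2:sll.ALU ; RAW r1
t=2 i3/i4:ld.MEM+or.ALU ; pair
t=3 i5:xor.ALU ; WAW r5
t=4 i6:sub.ALU ; RAW r5
t=5 i7:st.MEM ; no-port MEM/MEM
t=6 i8/i9:st.MEM+add.ALU ; pair
t=7 i10/i11:or.ALU+xor.ALU ; pair
t=8 i12:add.ALU ; RAW+WAW r0
t=9 i13:xor.ALU ; tail

CYCLES = 10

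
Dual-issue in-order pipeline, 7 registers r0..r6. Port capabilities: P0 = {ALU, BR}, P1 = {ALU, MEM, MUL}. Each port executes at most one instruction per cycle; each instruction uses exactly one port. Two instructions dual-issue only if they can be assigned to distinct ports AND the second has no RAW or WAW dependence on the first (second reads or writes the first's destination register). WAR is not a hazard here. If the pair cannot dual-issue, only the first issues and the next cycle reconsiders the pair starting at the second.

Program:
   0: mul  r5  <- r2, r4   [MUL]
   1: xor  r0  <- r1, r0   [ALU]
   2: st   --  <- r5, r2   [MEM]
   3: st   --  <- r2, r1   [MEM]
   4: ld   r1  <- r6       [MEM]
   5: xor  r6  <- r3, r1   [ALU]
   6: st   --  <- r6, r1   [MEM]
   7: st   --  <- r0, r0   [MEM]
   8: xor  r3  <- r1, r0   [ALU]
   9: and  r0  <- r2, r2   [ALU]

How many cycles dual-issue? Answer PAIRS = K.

PAIRS = 2

t=0 i0+i1:mul+xor ; dual
t=1 i2:st ; no-port MEM/MEM
t=2 i3:st ; no-port MEM/MEM
t=3 i4:ld ; RAW r1
t=4 i5:xor ; RAW r6
t=5 i6:st ; no-port MEM/MEM
t=6 i7+i8:st+xor ; dual
t=7 i9:and ; tail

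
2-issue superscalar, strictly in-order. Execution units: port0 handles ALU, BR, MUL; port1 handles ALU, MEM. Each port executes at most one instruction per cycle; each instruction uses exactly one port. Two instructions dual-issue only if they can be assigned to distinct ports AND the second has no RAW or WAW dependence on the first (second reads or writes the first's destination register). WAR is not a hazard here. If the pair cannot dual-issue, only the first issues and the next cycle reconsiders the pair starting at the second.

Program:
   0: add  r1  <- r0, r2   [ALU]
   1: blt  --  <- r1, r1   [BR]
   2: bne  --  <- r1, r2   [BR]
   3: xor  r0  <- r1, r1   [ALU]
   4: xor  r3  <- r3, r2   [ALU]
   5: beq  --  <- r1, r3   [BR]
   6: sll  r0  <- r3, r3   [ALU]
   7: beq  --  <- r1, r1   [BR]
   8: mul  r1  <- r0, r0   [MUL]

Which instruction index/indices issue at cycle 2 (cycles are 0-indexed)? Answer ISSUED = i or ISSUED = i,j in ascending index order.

[0] i0  add.ALU  -- RAW r1
[1] i1  blt.BR  -- no-port BR/BR
[2] i2,i3  bne.BR+xor.ALU  -- pair
[3] i4  xor.ALU  -- RAW r3
[4] i5,i6  beq.BR+sll.ALU  -- pair
[5] i7  beq.BR  -- no-port BR/MUL
[6] i8  mul.MUL  -- tail

ISSUED = 2,3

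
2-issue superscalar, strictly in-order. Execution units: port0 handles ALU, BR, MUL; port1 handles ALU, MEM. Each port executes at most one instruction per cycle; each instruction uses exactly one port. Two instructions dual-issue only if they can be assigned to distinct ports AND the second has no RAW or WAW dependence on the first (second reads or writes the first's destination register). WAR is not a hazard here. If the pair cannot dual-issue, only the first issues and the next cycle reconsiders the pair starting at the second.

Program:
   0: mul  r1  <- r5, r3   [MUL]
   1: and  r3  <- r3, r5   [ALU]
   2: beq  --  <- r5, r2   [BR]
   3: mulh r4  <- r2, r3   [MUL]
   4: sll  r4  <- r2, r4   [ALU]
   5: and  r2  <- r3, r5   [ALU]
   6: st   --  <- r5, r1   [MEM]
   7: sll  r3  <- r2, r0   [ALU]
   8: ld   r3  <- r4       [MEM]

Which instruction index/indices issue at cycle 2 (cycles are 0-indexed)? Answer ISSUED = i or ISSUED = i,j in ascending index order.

ISSUED = 3

t=0 i0&i1:mul.MUL;and.ALU ; 2-wide
t=1 i2:beq.BR ; no-port BR/MUL
t=2 i3:mulh.MUL ; RAW+WAW r4
t=3 i4&i5:sll.ALU;and.ALU ; 2-wide
t=4 i6&i7:st.MEM;sll.ALU ; 2-wide
t=5 i8:ld.MEM ; tail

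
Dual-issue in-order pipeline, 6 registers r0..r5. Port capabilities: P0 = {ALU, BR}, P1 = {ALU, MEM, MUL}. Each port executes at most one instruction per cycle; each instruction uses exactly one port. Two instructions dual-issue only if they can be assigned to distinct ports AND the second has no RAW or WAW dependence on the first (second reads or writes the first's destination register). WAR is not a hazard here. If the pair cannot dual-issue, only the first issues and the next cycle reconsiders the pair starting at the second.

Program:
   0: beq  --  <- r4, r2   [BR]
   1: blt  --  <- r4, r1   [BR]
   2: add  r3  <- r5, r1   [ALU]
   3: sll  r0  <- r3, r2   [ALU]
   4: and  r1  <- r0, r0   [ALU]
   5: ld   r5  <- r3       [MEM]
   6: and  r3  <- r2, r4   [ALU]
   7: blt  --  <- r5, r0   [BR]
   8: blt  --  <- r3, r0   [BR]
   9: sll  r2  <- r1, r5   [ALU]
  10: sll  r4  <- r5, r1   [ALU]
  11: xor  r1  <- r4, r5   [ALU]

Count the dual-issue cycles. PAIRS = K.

PAIRS = 4

t=0 i0:beq.BR ; no-port BR/BR
t=1 i1/i2:blt.BR+add.ALU ; pair
t=2 i3:sll.ALU ; RAW r0
t=3 i4/i5:and.ALU+ld.MEM ; pair
t=4 i6/i7:and.ALU+blt.BR ; pair
t=5 i8/i9:blt.BR+sll.ALU ; pair
t=6 i10:sll.ALU ; RAW r4
t=7 i11:xor.ALU ; tail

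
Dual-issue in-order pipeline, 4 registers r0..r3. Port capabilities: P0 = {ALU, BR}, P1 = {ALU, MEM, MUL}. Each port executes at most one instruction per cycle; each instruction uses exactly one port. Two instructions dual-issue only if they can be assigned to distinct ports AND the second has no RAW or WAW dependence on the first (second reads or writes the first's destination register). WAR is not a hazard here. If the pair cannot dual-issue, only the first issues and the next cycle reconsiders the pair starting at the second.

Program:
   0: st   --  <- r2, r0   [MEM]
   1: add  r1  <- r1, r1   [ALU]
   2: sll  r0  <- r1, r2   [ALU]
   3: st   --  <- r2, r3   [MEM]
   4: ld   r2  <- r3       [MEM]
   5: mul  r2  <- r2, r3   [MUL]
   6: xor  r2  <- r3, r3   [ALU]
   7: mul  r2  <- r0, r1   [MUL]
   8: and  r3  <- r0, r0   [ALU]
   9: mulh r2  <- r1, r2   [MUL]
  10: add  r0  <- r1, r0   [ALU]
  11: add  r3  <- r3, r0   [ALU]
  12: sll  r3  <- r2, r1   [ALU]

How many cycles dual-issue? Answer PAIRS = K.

PAIRS = 4

c0: i0/i1 st.MEM+add.ALU  2-wide
c1: i2/i3 sll.ALU+st.MEM  2-wide
c2: i4 ld.MEM  no-port MEM/MUL
c3: i5 mul.MUL  WAW r2
c4: i6 xor.ALU  WAW r2
c5: i7/i8 mul.MUL+and.ALU  2-wide
c6: i9/i10 mulh.MUL+add.ALU  2-wide
c7: i11 add.ALU  WAW r3
c8: i12 sll.ALU  tail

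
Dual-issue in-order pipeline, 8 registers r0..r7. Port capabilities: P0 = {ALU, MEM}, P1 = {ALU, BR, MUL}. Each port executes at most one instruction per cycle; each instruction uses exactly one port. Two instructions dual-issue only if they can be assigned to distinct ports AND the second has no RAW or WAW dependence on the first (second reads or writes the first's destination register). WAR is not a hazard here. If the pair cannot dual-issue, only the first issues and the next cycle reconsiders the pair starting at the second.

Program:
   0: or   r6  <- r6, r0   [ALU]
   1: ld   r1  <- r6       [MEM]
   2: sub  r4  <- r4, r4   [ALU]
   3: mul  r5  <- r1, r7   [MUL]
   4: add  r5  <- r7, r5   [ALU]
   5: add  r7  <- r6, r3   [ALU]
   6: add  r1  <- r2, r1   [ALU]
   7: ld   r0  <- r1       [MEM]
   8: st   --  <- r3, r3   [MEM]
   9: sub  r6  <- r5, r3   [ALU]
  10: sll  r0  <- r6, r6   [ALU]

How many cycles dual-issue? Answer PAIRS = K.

PAIRS = 3

0. or.ALU @i0  | RAW r6
1. ld.MEM;sub.ALU @i1+i2  | 2-wide
2. mul.MUL @i3  | RAW+WAW r5
3. add.ALU;add.ALU @i4+i5  | 2-wide
4. add.ALU @i6  | RAW r1
5. ld.MEM @i7  | no-port MEM/MEM
6. st.MEM;sub.ALU @i8+i9  | 2-wide
7. sll.ALU @i10  | tail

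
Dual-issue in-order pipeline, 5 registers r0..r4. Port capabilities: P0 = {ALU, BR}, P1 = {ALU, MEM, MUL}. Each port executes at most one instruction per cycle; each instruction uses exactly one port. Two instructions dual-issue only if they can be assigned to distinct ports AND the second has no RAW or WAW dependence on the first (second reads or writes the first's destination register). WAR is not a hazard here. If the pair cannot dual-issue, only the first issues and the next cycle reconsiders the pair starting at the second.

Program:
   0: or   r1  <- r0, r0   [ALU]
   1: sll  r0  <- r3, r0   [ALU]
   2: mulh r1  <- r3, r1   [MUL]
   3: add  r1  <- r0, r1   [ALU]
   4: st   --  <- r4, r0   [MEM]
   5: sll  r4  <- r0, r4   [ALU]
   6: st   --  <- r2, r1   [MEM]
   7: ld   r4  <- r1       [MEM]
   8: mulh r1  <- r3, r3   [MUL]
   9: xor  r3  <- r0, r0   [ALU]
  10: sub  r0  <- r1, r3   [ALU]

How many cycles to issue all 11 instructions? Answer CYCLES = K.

t=0 i0/i1:or.ALU sll.ALU ; dual
t=1 i2:mulh.MUL ; RAW+WAW r1
t=2 i3/i4:add.ALU st.MEM ; dual
t=3 i5/i6:sll.ALU st.MEM ; dual
t=4 i7:ld.MEM ; no-port MEM/MUL
t=5 i8/i9:mulh.MUL xor.ALU ; dual
t=6 i10:sub.ALU ; tail

CYCLES = 7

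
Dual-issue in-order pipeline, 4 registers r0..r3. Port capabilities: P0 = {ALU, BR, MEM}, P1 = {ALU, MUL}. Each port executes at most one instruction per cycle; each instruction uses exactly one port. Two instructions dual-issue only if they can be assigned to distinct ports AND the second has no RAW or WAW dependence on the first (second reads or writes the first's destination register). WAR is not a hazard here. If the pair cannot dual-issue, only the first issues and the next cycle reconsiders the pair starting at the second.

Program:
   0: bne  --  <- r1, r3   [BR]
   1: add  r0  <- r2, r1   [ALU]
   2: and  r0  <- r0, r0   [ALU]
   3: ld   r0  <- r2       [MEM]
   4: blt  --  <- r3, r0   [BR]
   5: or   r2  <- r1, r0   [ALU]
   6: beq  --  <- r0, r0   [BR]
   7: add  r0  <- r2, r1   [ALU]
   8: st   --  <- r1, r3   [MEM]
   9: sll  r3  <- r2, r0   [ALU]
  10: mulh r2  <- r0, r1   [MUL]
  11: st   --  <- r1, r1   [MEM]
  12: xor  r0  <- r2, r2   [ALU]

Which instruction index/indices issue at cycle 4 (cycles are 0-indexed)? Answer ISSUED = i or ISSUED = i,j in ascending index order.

ISSUED = 6,7

  cy0 -> i0&i1 (bne.BR add.ALU) dual
  cy1 -> i2 (and.ALU) WAW r0
  cy2 -> i3 (ld.MEM) no-port MEM/BR
  cy3 -> i4&i5 (blt.BR or.ALU) dual
  cy4 -> i6&i7 (beq.BR add.ALU) dual
  cy5 -> i8&i9 (st.MEM sll.ALU) dual
  cy6 -> i10&i11 (mulh.MUL st.MEM) dual
  cy7 -> i12 (xor.ALU) tail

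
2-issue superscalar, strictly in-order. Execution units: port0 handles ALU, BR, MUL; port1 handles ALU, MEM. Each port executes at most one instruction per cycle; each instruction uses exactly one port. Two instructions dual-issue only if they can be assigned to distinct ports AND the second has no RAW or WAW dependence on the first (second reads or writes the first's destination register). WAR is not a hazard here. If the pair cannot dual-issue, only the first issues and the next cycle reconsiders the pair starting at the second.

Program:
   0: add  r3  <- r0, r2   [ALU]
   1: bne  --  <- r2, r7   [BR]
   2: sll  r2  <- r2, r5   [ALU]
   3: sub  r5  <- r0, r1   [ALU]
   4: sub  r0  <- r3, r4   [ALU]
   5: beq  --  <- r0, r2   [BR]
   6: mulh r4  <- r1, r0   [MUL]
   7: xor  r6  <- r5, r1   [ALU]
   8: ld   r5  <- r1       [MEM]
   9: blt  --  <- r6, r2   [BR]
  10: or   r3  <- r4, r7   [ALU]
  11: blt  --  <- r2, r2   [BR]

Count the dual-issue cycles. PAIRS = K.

PAIRS = 5

[0] i0&i1  add bne  -- dual
[1] i2&i3  sll sub  -- dual
[2] i4  sub  -- RAW r0
[3] i5  beq  -- no-port BR/MUL
[4] i6&i7  mulh xor  -- dual
[5] i8&i9  ld blt  -- dual
[6] i10&i11  or blt  -- dual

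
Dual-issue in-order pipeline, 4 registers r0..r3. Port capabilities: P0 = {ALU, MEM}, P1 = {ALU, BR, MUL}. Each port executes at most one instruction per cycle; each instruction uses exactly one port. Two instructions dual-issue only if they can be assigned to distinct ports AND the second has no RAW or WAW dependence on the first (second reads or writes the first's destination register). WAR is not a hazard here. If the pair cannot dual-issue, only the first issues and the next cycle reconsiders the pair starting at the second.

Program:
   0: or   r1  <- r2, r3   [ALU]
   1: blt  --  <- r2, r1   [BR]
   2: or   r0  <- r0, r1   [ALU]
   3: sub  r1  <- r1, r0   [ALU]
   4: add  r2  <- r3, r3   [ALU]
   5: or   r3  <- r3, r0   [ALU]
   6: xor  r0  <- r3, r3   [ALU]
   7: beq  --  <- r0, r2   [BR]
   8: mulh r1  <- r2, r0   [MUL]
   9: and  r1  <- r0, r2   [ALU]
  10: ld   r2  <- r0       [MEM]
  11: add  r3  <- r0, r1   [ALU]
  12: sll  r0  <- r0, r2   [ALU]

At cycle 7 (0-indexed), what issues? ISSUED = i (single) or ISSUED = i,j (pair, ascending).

ISSUED = 9,10

t=0 i0:or.ALU ; RAW r1
t=1 i1/i2:blt.BR+or.ALU ; 2-wide
t=2 i3/i4:sub.ALU+add.ALU ; 2-wide
t=3 i5:or.ALU ; RAW r3
t=4 i6:xor.ALU ; RAW r0
t=5 i7:beq.BR ; no-port BR/MUL
t=6 i8:mulh.MUL ; WAW r1
t=7 i9/i10:and.ALU+ld.MEM ; 2-wide
t=8 i11/i12:add.ALU+sll.ALU ; 2-wide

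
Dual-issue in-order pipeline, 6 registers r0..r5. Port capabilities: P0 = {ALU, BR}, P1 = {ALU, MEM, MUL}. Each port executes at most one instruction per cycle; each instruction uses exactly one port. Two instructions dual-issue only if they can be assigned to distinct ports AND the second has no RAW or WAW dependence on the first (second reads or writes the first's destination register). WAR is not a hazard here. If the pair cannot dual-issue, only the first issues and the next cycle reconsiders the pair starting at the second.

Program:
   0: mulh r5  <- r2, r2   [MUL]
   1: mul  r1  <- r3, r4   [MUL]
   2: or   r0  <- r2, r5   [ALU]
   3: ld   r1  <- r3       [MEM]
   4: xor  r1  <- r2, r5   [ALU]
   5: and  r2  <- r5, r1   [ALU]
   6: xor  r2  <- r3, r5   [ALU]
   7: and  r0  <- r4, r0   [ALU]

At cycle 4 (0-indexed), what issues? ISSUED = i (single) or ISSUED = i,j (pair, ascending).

ISSUED = 5

t=0 i0:mulh.MUL ; no-port MUL/MUL
t=1 i1,i2:mul.MUL/or.ALU ; 2-wide
t=2 i3:ld.MEM ; WAW r1
t=3 i4:xor.ALU ; RAW r1
t=4 i5:and.ALU ; WAW r2
t=5 i6,i7:xor.ALU/and.ALU ; 2-wide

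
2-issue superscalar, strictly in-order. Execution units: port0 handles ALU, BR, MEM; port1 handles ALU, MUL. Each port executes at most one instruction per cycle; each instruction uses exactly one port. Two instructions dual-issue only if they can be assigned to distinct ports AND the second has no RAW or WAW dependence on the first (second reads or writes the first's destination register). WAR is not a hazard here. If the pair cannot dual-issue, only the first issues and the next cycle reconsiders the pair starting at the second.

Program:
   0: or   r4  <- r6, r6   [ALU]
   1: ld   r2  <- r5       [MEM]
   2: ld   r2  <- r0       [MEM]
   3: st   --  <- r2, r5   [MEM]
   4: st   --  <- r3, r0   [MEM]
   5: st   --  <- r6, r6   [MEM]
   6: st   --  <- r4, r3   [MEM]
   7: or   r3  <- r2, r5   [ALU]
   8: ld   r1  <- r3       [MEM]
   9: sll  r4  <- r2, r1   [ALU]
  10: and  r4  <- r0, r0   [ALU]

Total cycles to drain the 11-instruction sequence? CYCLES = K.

0. or ld @i0+i1  | dual
1. ld @i2  | no-port MEM/MEM
2. st @i3  | no-port MEM/MEM
3. st @i4  | no-port MEM/MEM
4. st @i5  | no-port MEM/MEM
5. st or @i6+i7  | dual
6. ld @i8  | RAW r1
7. sll @i9  | WAW r4
8. and @i10  | tail

CYCLES = 9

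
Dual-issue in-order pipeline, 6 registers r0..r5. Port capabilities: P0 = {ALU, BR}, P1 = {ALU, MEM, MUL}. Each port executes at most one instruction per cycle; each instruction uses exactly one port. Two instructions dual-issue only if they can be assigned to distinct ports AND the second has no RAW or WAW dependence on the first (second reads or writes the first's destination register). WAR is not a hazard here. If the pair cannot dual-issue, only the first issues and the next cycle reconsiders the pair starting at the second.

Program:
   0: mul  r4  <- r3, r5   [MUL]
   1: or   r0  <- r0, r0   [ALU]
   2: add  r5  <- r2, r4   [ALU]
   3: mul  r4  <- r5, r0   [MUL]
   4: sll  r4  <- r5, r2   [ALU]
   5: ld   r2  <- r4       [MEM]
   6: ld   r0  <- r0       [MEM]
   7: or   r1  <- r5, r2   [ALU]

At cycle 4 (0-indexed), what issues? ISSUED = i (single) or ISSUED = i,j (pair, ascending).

  cy0 -> i0+i1 (mul.MUL or.ALU) 2-wide
  cy1 -> i2 (add.ALU) RAW r5
  cy2 -> i3 (mul.MUL) WAW r4
  cy3 -> i4 (sll.ALU) RAW r4
  cy4 -> i5 (ld.MEM) no-port MEM/MEM
  cy5 -> i6+i7 (ld.MEM or.ALU) 2-wide

ISSUED = 5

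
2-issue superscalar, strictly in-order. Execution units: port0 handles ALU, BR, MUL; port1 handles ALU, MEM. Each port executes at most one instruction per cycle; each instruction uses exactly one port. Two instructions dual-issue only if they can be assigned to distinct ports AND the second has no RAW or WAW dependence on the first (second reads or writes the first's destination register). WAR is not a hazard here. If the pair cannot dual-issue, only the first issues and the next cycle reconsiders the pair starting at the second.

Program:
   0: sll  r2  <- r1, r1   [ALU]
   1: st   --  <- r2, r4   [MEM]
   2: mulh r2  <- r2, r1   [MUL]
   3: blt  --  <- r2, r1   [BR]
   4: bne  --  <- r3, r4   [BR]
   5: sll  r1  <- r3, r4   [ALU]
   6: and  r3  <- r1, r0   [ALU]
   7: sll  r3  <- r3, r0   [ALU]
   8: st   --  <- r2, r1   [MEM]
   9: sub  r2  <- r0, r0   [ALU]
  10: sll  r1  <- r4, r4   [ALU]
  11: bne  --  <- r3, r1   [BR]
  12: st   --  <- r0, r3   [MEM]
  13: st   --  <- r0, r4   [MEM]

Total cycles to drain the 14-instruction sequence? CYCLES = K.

0. sll @i0  | RAW r2
1. st;mulh @i1+i2  | pair
2. blt @i3  | no-port BR/BR
3. bne;sll @i4+i5  | pair
4. and @i6  | RAW+WAW r3
5. sll;st @i7+i8  | pair
6. sub;sll @i9+i10  | pair
7. bne;st @i11+i12  | pair
8. st @i13  | tail

CYCLES = 9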